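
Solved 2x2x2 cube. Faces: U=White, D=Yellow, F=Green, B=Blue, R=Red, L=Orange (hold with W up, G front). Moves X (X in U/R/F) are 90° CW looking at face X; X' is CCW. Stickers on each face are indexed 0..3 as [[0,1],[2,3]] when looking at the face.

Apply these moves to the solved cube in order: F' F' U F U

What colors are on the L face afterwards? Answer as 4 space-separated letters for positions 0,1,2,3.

Answer: G O O W

Derivation:
After move 1 (F'): F=GGGG U=WWRR R=YRYR D=OOYY L=OWOW
After move 2 (F'): F=GGGG U=WWYY R=OROR D=WWYY L=OROR
After move 3 (U): U=YWYW F=ORGG R=BBOR B=ORBB L=GGOR
After move 4 (F): F=GOGR U=YWRG R=YBWR D=OBYY L=GWOW
After move 5 (U): U=RYGW F=YBGR R=ORWR B=GWBB L=GOOW
Query: L face = GOOW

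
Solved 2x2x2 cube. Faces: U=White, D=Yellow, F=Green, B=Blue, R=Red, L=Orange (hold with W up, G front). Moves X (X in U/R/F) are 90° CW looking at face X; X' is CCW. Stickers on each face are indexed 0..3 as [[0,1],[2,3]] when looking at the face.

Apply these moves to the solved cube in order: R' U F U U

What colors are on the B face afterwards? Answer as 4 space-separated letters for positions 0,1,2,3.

After move 1 (R'): R=RRRR U=WBWB F=GWGW D=YGYG B=YBYB
After move 2 (U): U=WWBB F=RRGW R=YBRR B=OOYB L=GWOO
After move 3 (F): F=GRWR U=WWOW R=BBBR D=RYYG L=GYOG
After move 4 (U): U=OWWW F=BBWR R=OOBR B=GYYB L=GROG
After move 5 (U): U=WOWW F=OOWR R=GYBR B=GRYB L=BBOG
Query: B face = GRYB

Answer: G R Y B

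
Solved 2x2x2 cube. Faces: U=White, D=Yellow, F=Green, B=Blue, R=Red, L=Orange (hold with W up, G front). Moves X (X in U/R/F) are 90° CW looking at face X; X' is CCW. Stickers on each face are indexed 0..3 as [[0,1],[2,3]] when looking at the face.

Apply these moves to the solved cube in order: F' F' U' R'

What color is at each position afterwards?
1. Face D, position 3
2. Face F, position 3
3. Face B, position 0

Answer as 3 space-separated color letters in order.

Answer: G Y Y

Derivation:
After move 1 (F'): F=GGGG U=WWRR R=YRYR D=OOYY L=OWOW
After move 2 (F'): F=GGGG U=WWYY R=OROR D=WWYY L=OROR
After move 3 (U'): U=WYWY F=ORGG R=GGOR B=ORBB L=BBOR
After move 4 (R'): R=GRGO U=WBWO F=OYGY D=WRYG B=YRWB
Query 1: D[3] = G
Query 2: F[3] = Y
Query 3: B[0] = Y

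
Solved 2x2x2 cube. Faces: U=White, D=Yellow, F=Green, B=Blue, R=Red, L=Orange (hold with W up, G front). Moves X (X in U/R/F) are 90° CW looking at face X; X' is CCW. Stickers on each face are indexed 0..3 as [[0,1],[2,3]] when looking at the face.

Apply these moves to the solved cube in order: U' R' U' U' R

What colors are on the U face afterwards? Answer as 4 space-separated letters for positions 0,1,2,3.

After move 1 (U'): U=WWWW F=OOGG R=GGRR B=RRBB L=BBOO
After move 2 (R'): R=GRGR U=WBWR F=OWGW D=YOYG B=YRYB
After move 3 (U'): U=BRWW F=BBGW R=OWGR B=GRYB L=YROO
After move 4 (U'): U=RWBW F=YRGW R=BBGR B=OWYB L=GROO
After move 5 (R): R=GBRB U=RRBW F=YOGG D=YYYO B=WWWB
Query: U face = RRBW

Answer: R R B W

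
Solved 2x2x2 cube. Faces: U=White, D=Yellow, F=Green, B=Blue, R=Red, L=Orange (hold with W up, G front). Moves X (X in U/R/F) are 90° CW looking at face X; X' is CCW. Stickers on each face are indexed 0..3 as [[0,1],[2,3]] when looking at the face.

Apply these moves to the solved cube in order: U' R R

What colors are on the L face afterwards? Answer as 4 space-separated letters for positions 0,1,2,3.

After move 1 (U'): U=WWWW F=OOGG R=GGRR B=RRBB L=BBOO
After move 2 (R): R=RGRG U=WOWG F=OYGY D=YBYR B=WRWB
After move 3 (R): R=RRGG U=WYWY F=OBGR D=YWYW B=GROB
Query: L face = BBOO

Answer: B B O O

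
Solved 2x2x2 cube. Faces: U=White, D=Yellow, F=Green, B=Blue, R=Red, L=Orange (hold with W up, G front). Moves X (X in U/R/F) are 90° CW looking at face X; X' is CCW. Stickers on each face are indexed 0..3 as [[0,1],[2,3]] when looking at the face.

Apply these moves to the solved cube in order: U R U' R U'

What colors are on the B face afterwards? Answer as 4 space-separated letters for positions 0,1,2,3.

After move 1 (U): U=WWWW F=RRGG R=BBRR B=OOBB L=GGOO
After move 2 (R): R=RBRB U=WRWG F=RYGY D=YBYO B=WOWB
After move 3 (U'): U=RGWW F=GGGY R=RYRB B=RBWB L=WOOO
After move 4 (R): R=RRBY U=RGWY F=GBGO D=YWYR B=WBGB
After move 5 (U'): U=GYRW F=WOGO R=GBBY B=RRGB L=WBOO
Query: B face = RRGB

Answer: R R G B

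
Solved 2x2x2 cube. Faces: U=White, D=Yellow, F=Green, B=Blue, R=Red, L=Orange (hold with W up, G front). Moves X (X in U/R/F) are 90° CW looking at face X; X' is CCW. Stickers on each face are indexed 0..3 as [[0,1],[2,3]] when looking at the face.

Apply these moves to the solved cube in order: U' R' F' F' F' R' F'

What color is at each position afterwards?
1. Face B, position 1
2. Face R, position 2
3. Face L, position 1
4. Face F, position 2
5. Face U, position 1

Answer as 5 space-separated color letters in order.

Answer: R G Y G Y

Derivation:
After move 1 (U'): U=WWWW F=OOGG R=GGRR B=RRBB L=BBOO
After move 2 (R'): R=GRGR U=WBWR F=OWGW D=YOYG B=YRYB
After move 3 (F'): F=WWOG U=WBGG R=ORYR D=BOYG L=BROW
After move 4 (F'): F=WGWO U=WBOY R=ORBR D=RWYG L=BGOG
After move 5 (F'): F=GOWW U=WBOB R=WRRR D=GGYG L=BYOO
After move 6 (R'): R=RRWR U=WYOY F=GBWB D=GOYW B=GRGB
After move 7 (F'): F=BBGW U=WYRW R=ORGR D=YOYW L=BYOO
Query 1: B[1] = R
Query 2: R[2] = G
Query 3: L[1] = Y
Query 4: F[2] = G
Query 5: U[1] = Y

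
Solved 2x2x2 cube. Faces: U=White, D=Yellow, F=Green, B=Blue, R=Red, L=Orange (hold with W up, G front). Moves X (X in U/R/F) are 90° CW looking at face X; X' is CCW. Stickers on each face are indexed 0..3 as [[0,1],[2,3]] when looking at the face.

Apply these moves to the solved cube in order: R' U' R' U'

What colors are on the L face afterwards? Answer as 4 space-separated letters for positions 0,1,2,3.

Answer: G R O O

Derivation:
After move 1 (R'): R=RRRR U=WBWB F=GWGW D=YGYG B=YBYB
After move 2 (U'): U=BBWW F=OOGW R=GWRR B=RRYB L=YBOO
After move 3 (R'): R=WRGR U=BYWR F=OBGW D=YOYW B=GRGB
After move 4 (U'): U=YRBW F=YBGW R=OBGR B=WRGB L=GROO
Query: L face = GROO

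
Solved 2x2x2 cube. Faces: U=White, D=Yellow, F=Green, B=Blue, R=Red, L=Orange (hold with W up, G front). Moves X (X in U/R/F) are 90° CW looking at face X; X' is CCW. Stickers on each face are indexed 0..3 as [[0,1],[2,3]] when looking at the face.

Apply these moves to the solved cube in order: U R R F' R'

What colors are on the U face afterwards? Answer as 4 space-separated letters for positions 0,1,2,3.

Answer: W R R G

Derivation:
After move 1 (U): U=WWWW F=RRGG R=BBRR B=OOBB L=GGOO
After move 2 (R): R=RBRB U=WRWG F=RYGY D=YBYO B=WOWB
After move 3 (R): R=RRBB U=WYWY F=RBGO D=YWYW B=GORB
After move 4 (F'): F=BORG U=WYRB R=WRYB D=GOYW L=GYOW
After move 5 (R'): R=RBWY U=WRRG F=BYRB D=GOYG B=WOOB
Query: U face = WRRG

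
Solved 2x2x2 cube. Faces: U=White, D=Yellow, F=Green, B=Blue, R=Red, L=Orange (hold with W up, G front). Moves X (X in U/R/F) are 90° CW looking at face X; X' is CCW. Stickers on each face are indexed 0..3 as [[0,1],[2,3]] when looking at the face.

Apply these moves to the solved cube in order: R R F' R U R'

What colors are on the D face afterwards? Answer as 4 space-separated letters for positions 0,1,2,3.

Answer: O W Y W

Derivation:
After move 1 (R): R=RRRR U=WGWG F=GYGY D=YBYB B=WBWB
After move 2 (R): R=RRRR U=WYWY F=GBGB D=YWYW B=GBGB
After move 3 (F'): F=BBGG U=WYRR R=WRYR D=OOYW L=OYOW
After move 4 (R): R=YWRR U=WBRG F=BOGW D=OGYG B=RBYB
After move 5 (U): U=RWGB F=YWGW R=RBRR B=OYYB L=BOOW
After move 6 (R'): R=BRRR U=RYGO F=YWGB D=OWYW B=GYGB
Query: D face = OWYW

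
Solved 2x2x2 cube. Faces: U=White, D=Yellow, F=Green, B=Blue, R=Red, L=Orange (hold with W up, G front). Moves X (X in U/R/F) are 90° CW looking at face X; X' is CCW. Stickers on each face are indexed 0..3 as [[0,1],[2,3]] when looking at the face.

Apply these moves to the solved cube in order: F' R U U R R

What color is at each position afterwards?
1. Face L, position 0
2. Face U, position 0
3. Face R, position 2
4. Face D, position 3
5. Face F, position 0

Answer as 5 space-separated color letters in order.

Answer: Y G W W R

Derivation:
After move 1 (F'): F=GGGG U=WWRR R=YRYR D=OOYY L=OWOW
After move 2 (R): R=YYRR U=WGRG F=GOGY D=OBYB B=RBWB
After move 3 (U): U=RWGG F=YYGY R=RBRR B=OWWB L=GOOW
After move 4 (U): U=GRGW F=RBGY R=OWRR B=GOWB L=YYOW
After move 5 (R): R=RORW U=GBGY F=RBGB D=OWYG B=WORB
After move 6 (R): R=RRWO U=GBGB F=RWGG D=ORYW B=YOBB
Query 1: L[0] = Y
Query 2: U[0] = G
Query 3: R[2] = W
Query 4: D[3] = W
Query 5: F[0] = R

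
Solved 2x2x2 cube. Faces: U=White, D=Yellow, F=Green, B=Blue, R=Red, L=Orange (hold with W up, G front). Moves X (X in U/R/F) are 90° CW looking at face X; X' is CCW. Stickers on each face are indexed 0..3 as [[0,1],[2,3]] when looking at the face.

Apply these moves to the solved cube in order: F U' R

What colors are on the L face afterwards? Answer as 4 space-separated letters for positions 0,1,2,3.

After move 1 (F): F=GGGG U=WWOO R=WRWR D=RRYY L=OYOY
After move 2 (U'): U=WOWO F=OYGG R=GGWR B=WRBB L=BBOY
After move 3 (R): R=WGRG U=WYWG F=ORGY D=RBYW B=OROB
Query: L face = BBOY

Answer: B B O Y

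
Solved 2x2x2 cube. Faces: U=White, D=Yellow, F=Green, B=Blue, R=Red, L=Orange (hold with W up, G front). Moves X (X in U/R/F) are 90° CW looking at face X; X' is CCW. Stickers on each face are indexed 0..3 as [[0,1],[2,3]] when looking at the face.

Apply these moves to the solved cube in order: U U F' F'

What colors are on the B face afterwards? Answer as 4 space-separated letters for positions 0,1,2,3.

Answer: G G B B

Derivation:
After move 1 (U): U=WWWW F=RRGG R=BBRR B=OOBB L=GGOO
After move 2 (U): U=WWWW F=BBGG R=OORR B=GGBB L=RROO
After move 3 (F'): F=BGBG U=WWOR R=YOYR D=ROYY L=RWOW
After move 4 (F'): F=GGBB U=WWYY R=OORR D=WWYY L=RROO
Query: B face = GGBB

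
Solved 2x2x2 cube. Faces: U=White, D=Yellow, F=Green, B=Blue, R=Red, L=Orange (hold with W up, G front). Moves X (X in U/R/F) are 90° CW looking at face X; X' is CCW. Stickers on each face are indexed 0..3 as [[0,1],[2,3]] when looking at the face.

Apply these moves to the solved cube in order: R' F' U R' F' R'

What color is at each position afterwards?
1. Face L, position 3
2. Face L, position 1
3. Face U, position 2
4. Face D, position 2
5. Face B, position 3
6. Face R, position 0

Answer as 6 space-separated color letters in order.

Answer: R O B Y B R

Derivation:
After move 1 (R'): R=RRRR U=WBWB F=GWGW D=YGYG B=YBYB
After move 2 (F'): F=WWGG U=WBRR R=GRYR D=OOYG L=OBOW
After move 3 (U): U=RWRB F=GRGG R=YBYR B=OBYB L=WWOW
After move 4 (R'): R=BRYY U=RYRO F=GWGB D=ORYG B=GBOB
After move 5 (F'): F=WBGG U=RYBY R=RROY D=WWYG L=WOOR
After move 6 (R'): R=RYRO U=ROBG F=WYGY D=WBYG B=GBWB
Query 1: L[3] = R
Query 2: L[1] = O
Query 3: U[2] = B
Query 4: D[2] = Y
Query 5: B[3] = B
Query 6: R[0] = R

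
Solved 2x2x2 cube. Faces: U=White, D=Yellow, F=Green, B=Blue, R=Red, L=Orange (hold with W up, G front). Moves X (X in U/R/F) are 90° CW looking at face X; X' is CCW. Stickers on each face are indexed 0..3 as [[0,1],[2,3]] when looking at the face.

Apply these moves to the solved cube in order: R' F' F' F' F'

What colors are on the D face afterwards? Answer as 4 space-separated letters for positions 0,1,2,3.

After move 1 (R'): R=RRRR U=WBWB F=GWGW D=YGYG B=YBYB
After move 2 (F'): F=WWGG U=WBRR R=GRYR D=OOYG L=OBOW
After move 3 (F'): F=WGWG U=WBGY R=OROR D=BWYG L=OROR
After move 4 (F'): F=GGWW U=WBOO R=WRBR D=RRYG L=OYOG
After move 5 (F'): F=GWGW U=WBWB R=RRRR D=YGYG L=OOOO
Query: D face = YGYG

Answer: Y G Y G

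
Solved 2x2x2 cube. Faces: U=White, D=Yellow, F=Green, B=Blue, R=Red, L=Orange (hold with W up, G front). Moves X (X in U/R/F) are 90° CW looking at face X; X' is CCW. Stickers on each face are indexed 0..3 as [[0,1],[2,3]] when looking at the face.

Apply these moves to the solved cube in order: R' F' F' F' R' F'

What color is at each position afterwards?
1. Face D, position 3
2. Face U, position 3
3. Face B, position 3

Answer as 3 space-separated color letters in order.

After move 1 (R'): R=RRRR U=WBWB F=GWGW D=YGYG B=YBYB
After move 2 (F'): F=WWGG U=WBRR R=GRYR D=OOYG L=OBOW
After move 3 (F'): F=WGWG U=WBGY R=OROR D=BWYG L=OROR
After move 4 (F'): F=GGWW U=WBOO R=WRBR D=RRYG L=OYOG
After move 5 (R'): R=RRWB U=WYOY F=GBWO D=RGYW B=GBRB
After move 6 (F'): F=BOGW U=WYRW R=GRRB D=YGYW L=OYOO
Query 1: D[3] = W
Query 2: U[3] = W
Query 3: B[3] = B

Answer: W W B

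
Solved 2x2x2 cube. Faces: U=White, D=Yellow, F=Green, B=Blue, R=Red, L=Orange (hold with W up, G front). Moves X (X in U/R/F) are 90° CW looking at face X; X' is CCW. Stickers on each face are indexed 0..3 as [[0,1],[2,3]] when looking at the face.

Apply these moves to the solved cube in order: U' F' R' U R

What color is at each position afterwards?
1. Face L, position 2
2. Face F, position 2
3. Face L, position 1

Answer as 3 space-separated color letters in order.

After move 1 (U'): U=WWWW F=OOGG R=GGRR B=RRBB L=BBOO
After move 2 (F'): F=OGOG U=WWGR R=YGYR D=BOYY L=BWOW
After move 3 (R'): R=GRYY U=WBGR F=OWOR D=BGYG B=YROB
After move 4 (U): U=GWRB F=GROR R=YRYY B=BWOB L=OWOW
After move 5 (R): R=YYYR U=GRRR F=GGOG D=BOYB B=BWWB
Query 1: L[2] = O
Query 2: F[2] = O
Query 3: L[1] = W

Answer: O O W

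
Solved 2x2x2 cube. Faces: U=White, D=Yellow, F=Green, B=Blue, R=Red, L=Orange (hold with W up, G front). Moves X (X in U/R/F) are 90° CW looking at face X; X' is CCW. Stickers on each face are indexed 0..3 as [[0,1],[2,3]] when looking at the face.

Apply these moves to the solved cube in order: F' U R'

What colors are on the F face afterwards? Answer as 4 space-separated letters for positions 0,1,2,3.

Answer: Y W G W

Derivation:
After move 1 (F'): F=GGGG U=WWRR R=YRYR D=OOYY L=OWOW
After move 2 (U): U=RWRW F=YRGG R=BBYR B=OWBB L=GGOW
After move 3 (R'): R=BRBY U=RBRO F=YWGW D=ORYG B=YWOB
Query: F face = YWGW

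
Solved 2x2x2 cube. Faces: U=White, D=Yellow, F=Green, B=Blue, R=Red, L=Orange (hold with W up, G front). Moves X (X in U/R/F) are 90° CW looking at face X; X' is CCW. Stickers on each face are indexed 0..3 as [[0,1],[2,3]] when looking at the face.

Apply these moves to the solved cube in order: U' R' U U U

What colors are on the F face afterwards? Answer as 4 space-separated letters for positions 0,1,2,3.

After move 1 (U'): U=WWWW F=OOGG R=GGRR B=RRBB L=BBOO
After move 2 (R'): R=GRGR U=WBWR F=OWGW D=YOYG B=YRYB
After move 3 (U): U=WWRB F=GRGW R=YRGR B=BBYB L=OWOO
After move 4 (U): U=RWBW F=YRGW R=BBGR B=OWYB L=GROO
After move 5 (U): U=BRWW F=BBGW R=OWGR B=GRYB L=YROO
Query: F face = BBGW

Answer: B B G W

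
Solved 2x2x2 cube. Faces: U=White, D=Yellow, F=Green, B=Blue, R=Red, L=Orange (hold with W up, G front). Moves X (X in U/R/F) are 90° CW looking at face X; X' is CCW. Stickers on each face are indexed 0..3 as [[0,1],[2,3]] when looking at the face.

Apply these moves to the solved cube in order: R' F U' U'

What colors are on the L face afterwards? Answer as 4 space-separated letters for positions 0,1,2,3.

Answer: W R O G

Derivation:
After move 1 (R'): R=RRRR U=WBWB F=GWGW D=YGYG B=YBYB
After move 2 (F): F=GGWW U=WBOO R=WRBR D=RRYG L=OYOG
After move 3 (U'): U=BOWO F=OYWW R=GGBR B=WRYB L=YBOG
After move 4 (U'): U=OOBW F=YBWW R=OYBR B=GGYB L=WROG
Query: L face = WROG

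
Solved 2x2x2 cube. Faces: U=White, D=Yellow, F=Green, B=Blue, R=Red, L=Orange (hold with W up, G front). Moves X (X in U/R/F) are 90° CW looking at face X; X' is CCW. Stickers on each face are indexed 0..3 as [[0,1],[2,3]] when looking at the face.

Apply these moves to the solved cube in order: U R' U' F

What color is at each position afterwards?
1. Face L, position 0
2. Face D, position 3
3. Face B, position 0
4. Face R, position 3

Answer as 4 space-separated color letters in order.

After move 1 (U): U=WWWW F=RRGG R=BBRR B=OOBB L=GGOO
After move 2 (R'): R=BRBR U=WBWO F=RWGW D=YRYG B=YOYB
After move 3 (U'): U=BOWW F=GGGW R=RWBR B=BRYB L=YOOO
After move 4 (F): F=GGWG U=BOOO R=WWWR D=BRYG L=YYOR
Query 1: L[0] = Y
Query 2: D[3] = G
Query 3: B[0] = B
Query 4: R[3] = R

Answer: Y G B R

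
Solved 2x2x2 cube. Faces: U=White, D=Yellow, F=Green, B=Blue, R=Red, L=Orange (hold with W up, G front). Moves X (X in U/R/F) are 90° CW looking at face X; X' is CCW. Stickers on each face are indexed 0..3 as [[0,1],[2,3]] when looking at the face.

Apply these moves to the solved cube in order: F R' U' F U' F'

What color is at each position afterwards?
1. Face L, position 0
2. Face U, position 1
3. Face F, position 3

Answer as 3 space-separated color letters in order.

After move 1 (F): F=GGGG U=WWOO R=WRWR D=RRYY L=OYOY
After move 2 (R'): R=RRWW U=WBOB F=GWGO D=RGYG B=YBRB
After move 3 (U'): U=BBWO F=OYGO R=GWWW B=RRRB L=YBOY
After move 4 (F): F=GOOY U=BBYB R=WWOW D=WGYG L=YROG
After move 5 (U'): U=BBBY F=YROY R=GOOW B=WWRB L=RROG
After move 6 (F'): F=RYYO U=BBGO R=GOWW D=RGYG L=RYOB
Query 1: L[0] = R
Query 2: U[1] = B
Query 3: F[3] = O

Answer: R B O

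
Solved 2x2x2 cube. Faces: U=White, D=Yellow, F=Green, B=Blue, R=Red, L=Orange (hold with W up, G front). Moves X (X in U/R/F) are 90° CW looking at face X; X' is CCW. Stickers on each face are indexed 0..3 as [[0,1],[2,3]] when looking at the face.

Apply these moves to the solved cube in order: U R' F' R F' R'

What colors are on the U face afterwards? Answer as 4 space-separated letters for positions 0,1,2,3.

Answer: W B Y B

Derivation:
After move 1 (U): U=WWWW F=RRGG R=BBRR B=OOBB L=GGOO
After move 2 (R'): R=BRBR U=WBWO F=RWGW D=YRYG B=YOYB
After move 3 (F'): F=WWRG U=WBBB R=RRYR D=GOYG L=GOOW
After move 4 (R): R=YRRR U=WWBG F=WORG D=GYYY B=BOBB
After move 5 (F'): F=OGWR U=WWYR R=YRGR D=OWYY L=GGOB
After move 6 (R'): R=RRYG U=WBYB F=OWWR D=OGYR B=YOWB
Query: U face = WBYB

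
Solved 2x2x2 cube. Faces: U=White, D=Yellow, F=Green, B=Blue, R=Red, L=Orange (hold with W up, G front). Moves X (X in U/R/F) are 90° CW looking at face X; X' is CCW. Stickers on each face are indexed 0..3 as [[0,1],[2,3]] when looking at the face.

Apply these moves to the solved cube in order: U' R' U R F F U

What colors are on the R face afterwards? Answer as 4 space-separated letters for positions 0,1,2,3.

Answer: B B W R

Derivation:
After move 1 (U'): U=WWWW F=OOGG R=GGRR B=RRBB L=BBOO
After move 2 (R'): R=GRGR U=WBWR F=OWGW D=YOYG B=YRYB
After move 3 (U): U=WWRB F=GRGW R=YRGR B=BBYB L=OWOO
After move 4 (R): R=GYRR U=WRRW F=GOGG D=YYYB B=BBWB
After move 5 (F): F=GGGO U=WROW R=RYWR D=RGYB L=OYOY
After move 6 (F): F=GGOG U=WRYY R=OYWR D=WRYB L=OROG
After move 7 (U): U=YWYR F=OYOG R=BBWR B=ORWB L=GGOG
Query: R face = BBWR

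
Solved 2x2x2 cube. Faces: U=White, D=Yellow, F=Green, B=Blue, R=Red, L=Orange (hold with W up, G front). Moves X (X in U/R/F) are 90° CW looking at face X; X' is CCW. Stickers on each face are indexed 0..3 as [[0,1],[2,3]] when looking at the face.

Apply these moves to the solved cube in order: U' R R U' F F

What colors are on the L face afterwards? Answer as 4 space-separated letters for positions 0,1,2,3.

Answer: G G O O

Derivation:
After move 1 (U'): U=WWWW F=OOGG R=GGRR B=RRBB L=BBOO
After move 2 (R): R=RGRG U=WOWG F=OYGY D=YBYR B=WRWB
After move 3 (R): R=RRGG U=WYWY F=OBGR D=YWYW B=GROB
After move 4 (U'): U=YYWW F=BBGR R=OBGG B=RROB L=GROO
After move 5 (F): F=GBRB U=YYOR R=WBWG D=GOYW L=GYOW
After move 6 (F): F=RGBB U=YYWY R=OBRG D=WWYW L=GGOO
Query: L face = GGOO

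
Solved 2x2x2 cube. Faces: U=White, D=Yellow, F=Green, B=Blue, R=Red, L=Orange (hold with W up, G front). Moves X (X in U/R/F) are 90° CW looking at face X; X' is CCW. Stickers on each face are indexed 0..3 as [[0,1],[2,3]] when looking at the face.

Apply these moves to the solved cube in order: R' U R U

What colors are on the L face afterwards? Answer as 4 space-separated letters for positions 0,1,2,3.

After move 1 (R'): R=RRRR U=WBWB F=GWGW D=YGYG B=YBYB
After move 2 (U): U=WWBB F=RRGW R=YBRR B=OOYB L=GWOO
After move 3 (R): R=RYRB U=WRBW F=RGGG D=YYYO B=BOWB
After move 4 (U): U=BWWR F=RYGG R=BORB B=GWWB L=RGOO
Query: L face = RGOO

Answer: R G O O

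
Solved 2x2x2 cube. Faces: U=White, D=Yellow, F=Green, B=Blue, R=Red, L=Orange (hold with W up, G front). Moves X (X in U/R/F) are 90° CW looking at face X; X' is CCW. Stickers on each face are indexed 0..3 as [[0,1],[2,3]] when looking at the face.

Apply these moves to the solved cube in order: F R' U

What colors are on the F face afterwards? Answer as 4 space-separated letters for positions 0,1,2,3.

After move 1 (F): F=GGGG U=WWOO R=WRWR D=RRYY L=OYOY
After move 2 (R'): R=RRWW U=WBOB F=GWGO D=RGYG B=YBRB
After move 3 (U): U=OWBB F=RRGO R=YBWW B=OYRB L=GWOY
Query: F face = RRGO

Answer: R R G O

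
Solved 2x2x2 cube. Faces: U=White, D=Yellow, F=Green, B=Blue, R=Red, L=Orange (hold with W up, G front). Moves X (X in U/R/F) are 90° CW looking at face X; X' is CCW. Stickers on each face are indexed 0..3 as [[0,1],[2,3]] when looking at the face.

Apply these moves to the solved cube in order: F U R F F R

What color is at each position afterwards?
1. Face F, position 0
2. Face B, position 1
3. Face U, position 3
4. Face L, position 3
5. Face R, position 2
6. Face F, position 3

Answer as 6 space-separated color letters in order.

After move 1 (F): F=GGGG U=WWOO R=WRWR D=RRYY L=OYOY
After move 2 (U): U=OWOW F=WRGG R=BBWR B=OYBB L=GGOY
After move 3 (R): R=WBRB U=OROG F=WRGY D=RBYO B=WYWB
After move 4 (F): F=GWYR U=ORYG R=OBGB D=RWYO L=GROB
After move 5 (F): F=YGRW U=ORBR R=YBGB D=GOYO L=GROW
After move 6 (R): R=GYBB U=OGBW F=YORO D=GWYW B=RYRB
Query 1: F[0] = Y
Query 2: B[1] = Y
Query 3: U[3] = W
Query 4: L[3] = W
Query 5: R[2] = B
Query 6: F[3] = O

Answer: Y Y W W B O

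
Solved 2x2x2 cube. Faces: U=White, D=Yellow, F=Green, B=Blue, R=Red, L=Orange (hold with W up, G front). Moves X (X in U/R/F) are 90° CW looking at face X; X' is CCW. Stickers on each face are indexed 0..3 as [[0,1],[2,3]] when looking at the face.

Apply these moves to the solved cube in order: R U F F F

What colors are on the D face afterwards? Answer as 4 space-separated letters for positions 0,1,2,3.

Answer: Y O Y B

Derivation:
After move 1 (R): R=RRRR U=WGWG F=GYGY D=YBYB B=WBWB
After move 2 (U): U=WWGG F=RRGY R=WBRR B=OOWB L=GYOO
After move 3 (F): F=GRYR U=WWOY R=GBGR D=RWYB L=GYOB
After move 4 (F): F=YGRR U=WWBY R=OBYR D=GGYB L=GROW
After move 5 (F): F=RYRG U=WWWR R=BBYR D=YOYB L=GGOG
Query: D face = YOYB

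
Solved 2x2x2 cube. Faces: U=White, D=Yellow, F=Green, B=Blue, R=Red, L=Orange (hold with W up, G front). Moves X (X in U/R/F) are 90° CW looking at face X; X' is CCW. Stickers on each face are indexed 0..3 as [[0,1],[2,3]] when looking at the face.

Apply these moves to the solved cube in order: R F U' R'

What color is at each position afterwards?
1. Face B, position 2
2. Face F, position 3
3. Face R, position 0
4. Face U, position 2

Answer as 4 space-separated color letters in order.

Answer: R O G W

Derivation:
After move 1 (R): R=RRRR U=WGWG F=GYGY D=YBYB B=WBWB
After move 2 (F): F=GGYY U=WGOO R=WRGR D=RRYB L=OYOB
After move 3 (U'): U=GOWO F=OYYY R=GGGR B=WRWB L=WBOB
After move 4 (R'): R=GRGG U=GWWW F=OOYO D=RYYY B=BRRB
Query 1: B[2] = R
Query 2: F[3] = O
Query 3: R[0] = G
Query 4: U[2] = W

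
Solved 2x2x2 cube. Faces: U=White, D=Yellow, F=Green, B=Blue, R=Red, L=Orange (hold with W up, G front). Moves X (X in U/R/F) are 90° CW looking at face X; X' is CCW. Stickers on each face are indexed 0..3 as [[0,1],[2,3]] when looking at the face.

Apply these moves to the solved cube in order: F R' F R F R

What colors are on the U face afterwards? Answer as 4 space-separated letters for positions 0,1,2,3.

After move 1 (F): F=GGGG U=WWOO R=WRWR D=RRYY L=OYOY
After move 2 (R'): R=RRWW U=WBOB F=GWGO D=RGYG B=YBRB
After move 3 (F): F=GGOW U=WBYY R=ORBW D=WRYG L=OROG
After move 4 (R): R=BOWR U=WGYW F=GROG D=WRYY B=YBBB
After move 5 (F): F=OGGR U=WGGR R=YOWR D=WBYY L=OWOR
After move 6 (R): R=WYRO U=WGGR F=OBGY D=WBYY B=RBGB
Query: U face = WGGR

Answer: W G G R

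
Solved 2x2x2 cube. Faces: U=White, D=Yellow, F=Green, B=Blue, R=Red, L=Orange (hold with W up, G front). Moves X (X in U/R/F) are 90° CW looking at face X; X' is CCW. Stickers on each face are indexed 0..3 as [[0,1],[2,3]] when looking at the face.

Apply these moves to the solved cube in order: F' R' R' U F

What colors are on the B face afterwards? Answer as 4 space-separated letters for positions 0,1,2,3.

After move 1 (F'): F=GGGG U=WWRR R=YRYR D=OOYY L=OWOW
After move 2 (R'): R=RRYY U=WBRB F=GWGR D=OGYG B=YBOB
After move 3 (R'): R=RYRY U=WORY F=GBGB D=OWYR B=GBGB
After move 4 (U): U=RWYO F=RYGB R=GBRY B=OWGB L=GBOW
After move 5 (F): F=GRBY U=RWWB R=YBOY D=RGYR L=GOOW
Query: B face = OWGB

Answer: O W G B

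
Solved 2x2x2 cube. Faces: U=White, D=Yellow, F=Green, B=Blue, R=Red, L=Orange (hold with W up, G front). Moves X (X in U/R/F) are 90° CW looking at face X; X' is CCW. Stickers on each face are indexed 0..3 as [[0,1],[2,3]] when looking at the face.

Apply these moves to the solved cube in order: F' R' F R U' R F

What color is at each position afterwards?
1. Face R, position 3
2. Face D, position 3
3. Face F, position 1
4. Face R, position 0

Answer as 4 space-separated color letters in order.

After move 1 (F'): F=GGGG U=WWRR R=YRYR D=OOYY L=OWOW
After move 2 (R'): R=RRYY U=WBRB F=GWGR D=OGYG B=YBOB
After move 3 (F): F=GGRW U=WBWW R=RRBY D=YRYG L=OOOG
After move 4 (R): R=BRYR U=WGWW F=GRRG D=YOYY B=WBBB
After move 5 (U'): U=GWWW F=OORG R=GRYR B=BRBB L=WBOG
After move 6 (R): R=YGRR U=GOWG F=OORY D=YBYB B=WRWB
After move 7 (F): F=ROYO U=GOGB R=WGGR D=RYYB L=WYOB
Query 1: R[3] = R
Query 2: D[3] = B
Query 3: F[1] = O
Query 4: R[0] = W

Answer: R B O W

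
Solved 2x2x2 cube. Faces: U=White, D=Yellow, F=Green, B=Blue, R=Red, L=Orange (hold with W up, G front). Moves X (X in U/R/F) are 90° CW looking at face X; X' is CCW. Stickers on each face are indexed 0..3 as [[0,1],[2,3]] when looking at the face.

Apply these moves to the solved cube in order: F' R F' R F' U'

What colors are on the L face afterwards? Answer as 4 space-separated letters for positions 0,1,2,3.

After move 1 (F'): F=GGGG U=WWRR R=YRYR D=OOYY L=OWOW
After move 2 (R): R=YYRR U=WGRG F=GOGY D=OBYB B=RBWB
After move 3 (F'): F=OYGG U=WGYR R=BYOR D=WWYB L=OGOR
After move 4 (R): R=OBRY U=WYYG F=OWGB D=WWYR B=RBGB
After move 5 (F'): F=WBOG U=WYOR R=WBWY D=GRYR L=OGOY
After move 6 (U'): U=YRWO F=OGOG R=WBWY B=WBGB L=RBOY
Query: L face = RBOY

Answer: R B O Y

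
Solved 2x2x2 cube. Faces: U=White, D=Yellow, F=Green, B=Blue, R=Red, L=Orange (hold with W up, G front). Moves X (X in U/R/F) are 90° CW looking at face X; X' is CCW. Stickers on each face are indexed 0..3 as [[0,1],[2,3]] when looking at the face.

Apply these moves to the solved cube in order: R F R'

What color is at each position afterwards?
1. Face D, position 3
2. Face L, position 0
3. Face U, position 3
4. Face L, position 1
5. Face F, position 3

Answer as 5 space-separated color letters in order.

Answer: Y O W Y O

Derivation:
After move 1 (R): R=RRRR U=WGWG F=GYGY D=YBYB B=WBWB
After move 2 (F): F=GGYY U=WGOO R=WRGR D=RRYB L=OYOB
After move 3 (R'): R=RRWG U=WWOW F=GGYO D=RGYY B=BBRB
Query 1: D[3] = Y
Query 2: L[0] = O
Query 3: U[3] = W
Query 4: L[1] = Y
Query 5: F[3] = O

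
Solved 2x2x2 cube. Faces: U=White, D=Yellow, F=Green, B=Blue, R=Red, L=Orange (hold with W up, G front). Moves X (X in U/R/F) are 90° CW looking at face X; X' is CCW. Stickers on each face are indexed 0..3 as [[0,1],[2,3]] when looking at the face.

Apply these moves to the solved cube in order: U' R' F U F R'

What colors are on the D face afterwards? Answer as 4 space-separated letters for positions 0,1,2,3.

After move 1 (U'): U=WWWW F=OOGG R=GGRR B=RRBB L=BBOO
After move 2 (R'): R=GRGR U=WBWR F=OWGW D=YOYG B=YRYB
After move 3 (F): F=GOWW U=WBOB R=WRRR D=GGYG L=BYOO
After move 4 (U): U=OWBB F=WRWW R=YRRR B=BYYB L=GOOO
After move 5 (F): F=WWWR U=OWOO R=BRBR D=RYYG L=GGOG
After move 6 (R'): R=RRBB U=OYOB F=WWWO D=RWYR B=GYYB
Query: D face = RWYR

Answer: R W Y R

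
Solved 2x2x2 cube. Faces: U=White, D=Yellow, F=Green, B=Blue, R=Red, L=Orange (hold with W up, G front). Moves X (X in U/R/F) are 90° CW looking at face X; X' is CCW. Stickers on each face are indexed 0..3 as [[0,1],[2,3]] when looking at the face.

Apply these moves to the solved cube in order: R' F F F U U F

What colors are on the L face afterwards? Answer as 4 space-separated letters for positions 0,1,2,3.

After move 1 (R'): R=RRRR U=WBWB F=GWGW D=YGYG B=YBYB
After move 2 (F): F=GGWW U=WBOO R=WRBR D=RRYG L=OYOG
After move 3 (F): F=WGWG U=WBGY R=OROR D=BWYG L=OROR
After move 4 (F): F=WWGG U=WBRR R=GRYR D=OOYG L=OBOW
After move 5 (U): U=RWRB F=GRGG R=YBYR B=OBYB L=WWOW
After move 6 (U): U=RRBW F=YBGG R=OBYR B=WWYB L=GROW
After move 7 (F): F=GYGB U=RRWR R=BBWR D=YOYG L=GOOO
Query: L face = GOOO

Answer: G O O O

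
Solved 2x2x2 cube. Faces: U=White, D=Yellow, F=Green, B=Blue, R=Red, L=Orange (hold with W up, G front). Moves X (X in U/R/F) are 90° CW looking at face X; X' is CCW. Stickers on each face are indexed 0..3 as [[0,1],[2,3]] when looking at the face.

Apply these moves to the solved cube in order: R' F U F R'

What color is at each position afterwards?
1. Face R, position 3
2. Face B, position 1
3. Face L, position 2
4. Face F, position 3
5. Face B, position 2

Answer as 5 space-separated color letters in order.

After move 1 (R'): R=RRRR U=WBWB F=GWGW D=YGYG B=YBYB
After move 2 (F): F=GGWW U=WBOO R=WRBR D=RRYG L=OYOG
After move 3 (U): U=OWOB F=WRWW R=YBBR B=OYYB L=GGOG
After move 4 (F): F=WWWR U=OWGG R=OBBR D=BYYG L=GROR
After move 5 (R'): R=BROB U=OYGO F=WWWG D=BWYR B=GYYB
Query 1: R[3] = B
Query 2: B[1] = Y
Query 3: L[2] = O
Query 4: F[3] = G
Query 5: B[2] = Y

Answer: B Y O G Y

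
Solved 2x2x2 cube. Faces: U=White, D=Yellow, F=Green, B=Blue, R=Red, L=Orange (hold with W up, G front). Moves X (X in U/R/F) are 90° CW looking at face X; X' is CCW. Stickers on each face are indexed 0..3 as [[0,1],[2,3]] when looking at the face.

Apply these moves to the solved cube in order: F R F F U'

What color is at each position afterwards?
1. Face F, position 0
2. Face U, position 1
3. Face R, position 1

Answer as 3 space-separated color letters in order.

Answer: O R G

Derivation:
After move 1 (F): F=GGGG U=WWOO R=WRWR D=RRYY L=OYOY
After move 2 (R): R=WWRR U=WGOG F=GRGY D=RBYB B=OBWB
After move 3 (F): F=GGYR U=WGYY R=OWGR D=RWYB L=OROB
After move 4 (F): F=YGRG U=WGBR R=YWYR D=GOYB L=OROW
After move 5 (U'): U=GRWB F=ORRG R=YGYR B=YWWB L=OBOW
Query 1: F[0] = O
Query 2: U[1] = R
Query 3: R[1] = G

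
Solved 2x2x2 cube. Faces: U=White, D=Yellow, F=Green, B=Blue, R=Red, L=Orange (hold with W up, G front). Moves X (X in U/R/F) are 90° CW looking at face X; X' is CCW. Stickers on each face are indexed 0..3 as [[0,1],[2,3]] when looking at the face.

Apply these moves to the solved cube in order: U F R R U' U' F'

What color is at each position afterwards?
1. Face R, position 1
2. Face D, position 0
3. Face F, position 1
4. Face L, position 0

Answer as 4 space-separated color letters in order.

Answer: Y W O R

Derivation:
After move 1 (U): U=WWWW F=RRGG R=BBRR B=OOBB L=GGOO
After move 2 (F): F=GRGR U=WWOG R=WBWR D=RBYY L=GYOY
After move 3 (R): R=WWRB U=WROR F=GBGY D=RBYO B=GOWB
After move 4 (R): R=RWBW U=WBOY F=GBGO D=RWYG B=RORB
After move 5 (U'): U=BYWO F=GYGO R=GBBW B=RWRB L=ROOY
After move 6 (U'): U=YOBW F=ROGO R=GYBW B=GBRB L=RWOY
After move 7 (F'): F=OORG U=YOGB R=WYRW D=WYYG L=RWOB
Query 1: R[1] = Y
Query 2: D[0] = W
Query 3: F[1] = O
Query 4: L[0] = R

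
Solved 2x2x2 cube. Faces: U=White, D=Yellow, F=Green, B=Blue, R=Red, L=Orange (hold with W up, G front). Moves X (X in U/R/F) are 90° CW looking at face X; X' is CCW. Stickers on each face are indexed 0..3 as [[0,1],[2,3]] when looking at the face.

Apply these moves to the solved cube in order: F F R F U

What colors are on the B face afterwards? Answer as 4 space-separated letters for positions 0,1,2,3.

Answer: O W W B

Derivation:
After move 1 (F): F=GGGG U=WWOO R=WRWR D=RRYY L=OYOY
After move 2 (F): F=GGGG U=WWYY R=OROR D=WWYY L=OROR
After move 3 (R): R=OORR U=WGYG F=GWGY D=WBYB B=YBWB
After move 4 (F): F=GGYW U=WGRR R=YOGR D=ROYB L=OWOB
After move 5 (U): U=RWRG F=YOYW R=YBGR B=OWWB L=GGOB
Query: B face = OWWB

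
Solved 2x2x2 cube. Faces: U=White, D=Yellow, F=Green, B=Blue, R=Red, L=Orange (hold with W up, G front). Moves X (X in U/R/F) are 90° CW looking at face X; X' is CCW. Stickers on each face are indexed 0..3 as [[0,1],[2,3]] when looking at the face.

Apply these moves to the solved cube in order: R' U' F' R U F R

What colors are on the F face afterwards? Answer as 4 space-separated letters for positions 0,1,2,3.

After move 1 (R'): R=RRRR U=WBWB F=GWGW D=YGYG B=YBYB
After move 2 (U'): U=BBWW F=OOGW R=GWRR B=RRYB L=YBOO
After move 3 (F'): F=OWOG U=BBGR R=GWYR D=BOYG L=YWOW
After move 4 (R): R=YGRW U=BWGG F=OOOG D=BYYR B=RRBB
After move 5 (U): U=GBGW F=YGOG R=RRRW B=YWBB L=OOOW
After move 6 (F): F=OYGG U=GBWO R=GRWW D=RRYR L=OBOY
After move 7 (R): R=WGWR U=GYWG F=ORGR D=RBYY B=OWBB
Query: F face = ORGR

Answer: O R G R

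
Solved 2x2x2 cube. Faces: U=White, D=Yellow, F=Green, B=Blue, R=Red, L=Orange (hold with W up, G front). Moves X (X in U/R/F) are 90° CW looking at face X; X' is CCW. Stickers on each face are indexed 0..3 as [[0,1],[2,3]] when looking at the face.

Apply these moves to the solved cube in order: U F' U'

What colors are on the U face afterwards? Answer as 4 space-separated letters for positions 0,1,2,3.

Answer: W R W B

Derivation:
After move 1 (U): U=WWWW F=RRGG R=BBRR B=OOBB L=GGOO
After move 2 (F'): F=RGRG U=WWBR R=YBYR D=GOYY L=GWOW
After move 3 (U'): U=WRWB F=GWRG R=RGYR B=YBBB L=OOOW
Query: U face = WRWB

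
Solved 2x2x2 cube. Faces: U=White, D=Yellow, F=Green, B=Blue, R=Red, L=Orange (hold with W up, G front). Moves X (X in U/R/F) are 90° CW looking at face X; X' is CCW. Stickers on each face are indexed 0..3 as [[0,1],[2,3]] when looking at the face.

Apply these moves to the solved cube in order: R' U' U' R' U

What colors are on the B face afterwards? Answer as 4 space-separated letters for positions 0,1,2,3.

After move 1 (R'): R=RRRR U=WBWB F=GWGW D=YGYG B=YBYB
After move 2 (U'): U=BBWW F=OOGW R=GWRR B=RRYB L=YBOO
After move 3 (U'): U=BWBW F=YBGW R=OORR B=GWYB L=RROO
After move 4 (R'): R=OROR U=BYBG F=YWGW D=YBYW B=GWGB
After move 5 (U): U=BBGY F=ORGW R=GWOR B=RRGB L=YWOO
Query: B face = RRGB

Answer: R R G B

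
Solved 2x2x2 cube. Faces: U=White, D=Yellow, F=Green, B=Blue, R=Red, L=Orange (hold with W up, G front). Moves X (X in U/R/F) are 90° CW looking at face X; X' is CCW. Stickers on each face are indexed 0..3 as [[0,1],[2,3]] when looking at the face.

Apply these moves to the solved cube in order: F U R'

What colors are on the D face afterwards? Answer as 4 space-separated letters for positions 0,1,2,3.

After move 1 (F): F=GGGG U=WWOO R=WRWR D=RRYY L=OYOY
After move 2 (U): U=OWOW F=WRGG R=BBWR B=OYBB L=GGOY
After move 3 (R'): R=BRBW U=OBOO F=WWGW D=RRYG B=YYRB
Query: D face = RRYG

Answer: R R Y G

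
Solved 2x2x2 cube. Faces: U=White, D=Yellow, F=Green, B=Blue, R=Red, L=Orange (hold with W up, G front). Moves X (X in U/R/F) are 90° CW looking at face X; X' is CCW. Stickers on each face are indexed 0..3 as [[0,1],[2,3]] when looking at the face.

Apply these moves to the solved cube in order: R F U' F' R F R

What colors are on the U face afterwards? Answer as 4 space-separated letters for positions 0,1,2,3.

Answer: G Y W B

Derivation:
After move 1 (R): R=RRRR U=WGWG F=GYGY D=YBYB B=WBWB
After move 2 (F): F=GGYY U=WGOO R=WRGR D=RRYB L=OYOB
After move 3 (U'): U=GOWO F=OYYY R=GGGR B=WRWB L=WBOB
After move 4 (F'): F=YYOY U=GOGG R=RGRR D=BBYB L=WOOW
After move 5 (R): R=RRRG U=GYGY F=YBOB D=BWYW B=GROB
After move 6 (F): F=OYBB U=GYWO R=GRYG D=RRYW L=WBOW
After move 7 (R): R=YGGR U=GYWB F=ORBW D=ROYG B=ORYB
Query: U face = GYWB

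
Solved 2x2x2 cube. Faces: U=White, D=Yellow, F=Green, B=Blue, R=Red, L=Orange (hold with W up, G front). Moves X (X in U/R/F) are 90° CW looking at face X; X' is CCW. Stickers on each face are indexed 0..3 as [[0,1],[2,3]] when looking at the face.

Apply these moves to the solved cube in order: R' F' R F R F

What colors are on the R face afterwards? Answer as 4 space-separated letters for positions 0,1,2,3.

Answer: W R O G

Derivation:
After move 1 (R'): R=RRRR U=WBWB F=GWGW D=YGYG B=YBYB
After move 2 (F'): F=WWGG U=WBRR R=GRYR D=OOYG L=OBOW
After move 3 (R): R=YGRR U=WWRG F=WOGG D=OYYY B=RBBB
After move 4 (F): F=GWGO U=WWWB R=RGGR D=RYYY L=OOOY
After move 5 (R): R=GRRG U=WWWO F=GYGY D=RBYR B=BBWB
After move 6 (F): F=GGYY U=WWYO R=WROG D=RGYR L=OROB
Query: R face = WROG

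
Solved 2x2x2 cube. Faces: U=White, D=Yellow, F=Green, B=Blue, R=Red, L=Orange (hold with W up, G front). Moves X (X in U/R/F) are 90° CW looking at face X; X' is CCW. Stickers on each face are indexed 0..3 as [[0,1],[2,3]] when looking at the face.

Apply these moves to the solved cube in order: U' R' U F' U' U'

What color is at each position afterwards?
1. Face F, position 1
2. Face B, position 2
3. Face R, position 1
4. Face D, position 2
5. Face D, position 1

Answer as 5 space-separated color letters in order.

After move 1 (U'): U=WWWW F=OOGG R=GGRR B=RRBB L=BBOO
After move 2 (R'): R=GRGR U=WBWR F=OWGW D=YOYG B=YRYB
After move 3 (U): U=WWRB F=GRGW R=YRGR B=BBYB L=OWOO
After move 4 (F'): F=RWGG U=WWYG R=ORYR D=WOYG L=OBOR
After move 5 (U'): U=WGWY F=OBGG R=RWYR B=ORYB L=BBOR
After move 6 (U'): U=GYWW F=BBGG R=OBYR B=RWYB L=OROR
Query 1: F[1] = B
Query 2: B[2] = Y
Query 3: R[1] = B
Query 4: D[2] = Y
Query 5: D[1] = O

Answer: B Y B Y O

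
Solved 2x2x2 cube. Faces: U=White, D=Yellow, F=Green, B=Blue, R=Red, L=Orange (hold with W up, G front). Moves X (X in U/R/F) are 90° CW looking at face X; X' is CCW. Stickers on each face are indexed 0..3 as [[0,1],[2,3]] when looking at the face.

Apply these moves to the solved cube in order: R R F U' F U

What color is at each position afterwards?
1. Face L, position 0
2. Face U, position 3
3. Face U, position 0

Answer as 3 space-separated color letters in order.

Answer: B O W

Derivation:
After move 1 (R): R=RRRR U=WGWG F=GYGY D=YBYB B=WBWB
After move 2 (R): R=RRRR U=WYWY F=GBGB D=YWYW B=GBGB
After move 3 (F): F=GGBB U=WYOO R=WRYR D=RRYW L=OYOW
After move 4 (U'): U=YOWO F=OYBB R=GGYR B=WRGB L=GBOW
After move 5 (F): F=BOBY U=YOWB R=WGOR D=YGYW L=GROR
After move 6 (U): U=WYBO F=WGBY R=WROR B=GRGB L=BOOR
Query 1: L[0] = B
Query 2: U[3] = O
Query 3: U[0] = W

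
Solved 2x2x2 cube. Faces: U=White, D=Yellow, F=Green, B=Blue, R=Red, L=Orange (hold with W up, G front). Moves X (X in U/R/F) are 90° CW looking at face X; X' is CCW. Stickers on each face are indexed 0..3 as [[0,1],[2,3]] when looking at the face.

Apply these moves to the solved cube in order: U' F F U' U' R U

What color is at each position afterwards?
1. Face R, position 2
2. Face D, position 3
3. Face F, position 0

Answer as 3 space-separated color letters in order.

After move 1 (U'): U=WWWW F=OOGG R=GGRR B=RRBB L=BBOO
After move 2 (F): F=GOGO U=WWOB R=WGWR D=RGYY L=BYOY
After move 3 (F): F=GGOO U=WWYY R=OGBR D=WWYY L=BROG
After move 4 (U'): U=WYWY F=BROO R=GGBR B=OGBB L=RROG
After move 5 (U'): U=YYWW F=RROO R=BRBR B=GGBB L=OGOG
After move 6 (R): R=BBRR U=YRWO F=RWOY D=WBYG B=WGYB
After move 7 (U): U=WYOR F=BBOY R=WGRR B=OGYB L=RWOG
Query 1: R[2] = R
Query 2: D[3] = G
Query 3: F[0] = B

Answer: R G B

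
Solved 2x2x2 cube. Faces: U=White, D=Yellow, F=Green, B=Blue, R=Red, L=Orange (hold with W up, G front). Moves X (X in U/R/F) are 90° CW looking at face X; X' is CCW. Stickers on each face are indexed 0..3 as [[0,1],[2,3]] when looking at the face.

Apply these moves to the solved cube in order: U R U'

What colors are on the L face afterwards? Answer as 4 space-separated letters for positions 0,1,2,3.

After move 1 (U): U=WWWW F=RRGG R=BBRR B=OOBB L=GGOO
After move 2 (R): R=RBRB U=WRWG F=RYGY D=YBYO B=WOWB
After move 3 (U'): U=RGWW F=GGGY R=RYRB B=RBWB L=WOOO
Query: L face = WOOO

Answer: W O O O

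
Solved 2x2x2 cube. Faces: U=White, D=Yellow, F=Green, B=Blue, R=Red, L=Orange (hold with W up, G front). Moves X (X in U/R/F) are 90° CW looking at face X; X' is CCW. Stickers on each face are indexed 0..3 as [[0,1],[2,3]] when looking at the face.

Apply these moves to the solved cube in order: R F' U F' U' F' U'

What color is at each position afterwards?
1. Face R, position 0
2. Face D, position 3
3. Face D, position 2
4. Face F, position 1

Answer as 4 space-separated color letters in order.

After move 1 (R): R=RRRR U=WGWG F=GYGY D=YBYB B=WBWB
After move 2 (F'): F=YYGG U=WGRR R=BRYR D=OOYB L=OGOW
After move 3 (U): U=RWRG F=BRGG R=WBYR B=OGWB L=YYOW
After move 4 (F'): F=RGBG U=RWWY R=OBOR D=YWYB L=YGOR
After move 5 (U'): U=WYRW F=YGBG R=RGOR B=OBWB L=OGOR
After move 6 (F'): F=GGYB U=WYRO R=WGYR D=GRYB L=OWOR
After move 7 (U'): U=YOWR F=OWYB R=GGYR B=WGWB L=OBOR
Query 1: R[0] = G
Query 2: D[3] = B
Query 3: D[2] = Y
Query 4: F[1] = W

Answer: G B Y W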